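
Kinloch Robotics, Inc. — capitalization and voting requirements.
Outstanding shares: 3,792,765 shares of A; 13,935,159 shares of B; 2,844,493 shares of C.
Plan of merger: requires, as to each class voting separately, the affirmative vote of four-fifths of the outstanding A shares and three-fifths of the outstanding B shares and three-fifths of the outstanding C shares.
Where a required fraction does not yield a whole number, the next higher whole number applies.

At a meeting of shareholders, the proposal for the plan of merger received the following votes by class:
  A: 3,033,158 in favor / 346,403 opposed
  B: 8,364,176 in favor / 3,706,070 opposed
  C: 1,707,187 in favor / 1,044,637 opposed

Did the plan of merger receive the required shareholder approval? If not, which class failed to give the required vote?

Not approved — the A shares did not give the required vote.

A: 4/5 of 3792765 = 3034212; 3,034,212 required, 3,033,158 in favor — not approved.
B: 3/5 of 13935159 = 8361095.40, rounded up to 8361096; 8,361,096 required, 8,364,176 in favor — approved.
C: 3/5 of 2844493 = 1706695.80, rounded up to 1706696; 1,706,696 required, 1,707,187 in favor — approved.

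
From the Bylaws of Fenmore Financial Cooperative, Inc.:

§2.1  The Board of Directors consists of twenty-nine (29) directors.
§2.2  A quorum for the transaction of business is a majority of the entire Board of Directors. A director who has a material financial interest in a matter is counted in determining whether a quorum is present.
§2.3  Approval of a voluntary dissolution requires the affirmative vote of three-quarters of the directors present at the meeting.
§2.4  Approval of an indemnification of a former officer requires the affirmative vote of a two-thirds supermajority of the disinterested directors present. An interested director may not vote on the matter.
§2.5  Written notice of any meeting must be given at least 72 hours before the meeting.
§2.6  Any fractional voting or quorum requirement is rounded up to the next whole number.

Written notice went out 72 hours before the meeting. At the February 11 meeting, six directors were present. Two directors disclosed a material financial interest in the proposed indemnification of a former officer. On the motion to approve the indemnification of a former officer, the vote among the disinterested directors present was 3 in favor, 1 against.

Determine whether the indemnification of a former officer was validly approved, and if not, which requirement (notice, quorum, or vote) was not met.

Invalid — quorum requirement not satisfied.

Notice: 72 hours given; 72 required (72 ≥ 72). Satisfied.
Quorum: 6 present (interested directors count toward quorum); quorum is 15. Not satisfied.
Vote: the indemnification of a former officer requires two-thirds of the disinterested directors present (6 − 2 = 4). 2/3 of 4 = 2.67, rounded up to 3, so 3 affirmative votes are needed; 3 voted in favor. Satisfied. (Moot — without a quorum no business can be validly transacted.)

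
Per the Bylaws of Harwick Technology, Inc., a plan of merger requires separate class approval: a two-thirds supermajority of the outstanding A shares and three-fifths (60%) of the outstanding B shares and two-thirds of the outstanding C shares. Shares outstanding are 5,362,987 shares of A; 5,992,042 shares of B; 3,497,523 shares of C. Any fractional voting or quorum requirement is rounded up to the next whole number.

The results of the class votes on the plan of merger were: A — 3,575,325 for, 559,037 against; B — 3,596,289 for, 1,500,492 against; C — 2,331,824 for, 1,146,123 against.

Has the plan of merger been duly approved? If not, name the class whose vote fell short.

A: 2/3 of 5362987 = 3575324.67, rounded up to 3575325; 3,575,325 required, 3,575,325 in favor — approved.
B: 3/5 of 5992042 = 3595225.20, rounded up to 3595226; 3,595,226 required, 3,596,289 in favor — approved.
C: 2/3 of 3497523 = 2331682; 2,331,682 required, 2,331,824 in favor — approved.

Approved — every class gave the required vote.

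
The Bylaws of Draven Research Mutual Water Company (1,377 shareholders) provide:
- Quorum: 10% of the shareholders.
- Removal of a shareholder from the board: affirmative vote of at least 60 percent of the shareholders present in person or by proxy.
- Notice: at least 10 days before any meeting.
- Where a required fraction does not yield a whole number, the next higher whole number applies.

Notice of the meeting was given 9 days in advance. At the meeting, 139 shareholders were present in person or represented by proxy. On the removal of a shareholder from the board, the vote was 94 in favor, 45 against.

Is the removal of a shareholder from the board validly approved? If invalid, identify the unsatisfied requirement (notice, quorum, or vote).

Notice: 9 days given; 10 required. Not satisfied.
Quorum: 10% of 1,377 = 137.70, rounded up to 138; 139 present. Satisfied.
Vote: requires three-fifths of those present (139); 3/5 of 139 = 83.40, rounded up to 84, so 84 needed; 94 in favor. Satisfied.

Invalid — notice requirement not satisfied.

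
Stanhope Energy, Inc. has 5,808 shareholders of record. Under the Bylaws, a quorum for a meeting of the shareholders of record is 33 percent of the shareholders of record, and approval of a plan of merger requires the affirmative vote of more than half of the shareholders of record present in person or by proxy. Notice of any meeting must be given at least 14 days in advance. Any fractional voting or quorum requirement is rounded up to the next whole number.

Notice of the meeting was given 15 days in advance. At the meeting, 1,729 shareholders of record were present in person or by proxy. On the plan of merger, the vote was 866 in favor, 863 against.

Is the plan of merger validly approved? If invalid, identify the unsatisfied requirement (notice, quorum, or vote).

Notice: 15 days given; 14 required. Satisfied.
Quorum: 33% of 5,808 = 1,916.64, rounded up to 1,917; 1,729 present. Not satisfied.
Vote: requires a majority of those present (1,729); a majority of 1729 is 865, so 865 needed; 866 in favor. Satisfied.

Invalid — quorum requirement not satisfied.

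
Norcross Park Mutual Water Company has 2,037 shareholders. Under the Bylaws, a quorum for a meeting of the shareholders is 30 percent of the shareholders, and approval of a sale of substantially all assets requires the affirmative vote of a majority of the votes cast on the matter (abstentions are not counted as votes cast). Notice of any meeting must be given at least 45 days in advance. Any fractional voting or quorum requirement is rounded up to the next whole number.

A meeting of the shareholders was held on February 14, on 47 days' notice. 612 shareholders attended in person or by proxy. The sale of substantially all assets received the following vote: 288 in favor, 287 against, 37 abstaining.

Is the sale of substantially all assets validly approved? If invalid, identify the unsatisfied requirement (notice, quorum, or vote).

Notice: 47 days given; 45 required. Satisfied.
Quorum: 30% of 2,037 = 611.10, rounded up to 612; 612 present. Satisfied.
Vote: requires a majority of the votes cast (612 − 37 abstaining = 575); a majority of 575 is 288, so 288 needed; 288 in favor. Satisfied.

Valid — all requirements satisfied.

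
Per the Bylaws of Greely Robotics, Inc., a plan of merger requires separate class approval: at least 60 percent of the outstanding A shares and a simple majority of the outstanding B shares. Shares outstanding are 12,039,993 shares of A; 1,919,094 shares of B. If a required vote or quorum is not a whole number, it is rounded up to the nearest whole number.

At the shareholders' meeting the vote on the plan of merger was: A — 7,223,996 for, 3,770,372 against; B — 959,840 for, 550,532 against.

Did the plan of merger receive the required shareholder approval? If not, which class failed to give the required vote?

A: 3/5 of 12039993 = 7223995.80, rounded up to 7223996; 7,223,996 required, 7,223,996 in favor — approved.
B: a majority of 1919094 is 959548; 959,548 required, 959,840 in favor — approved.

Approved — every class gave the required vote.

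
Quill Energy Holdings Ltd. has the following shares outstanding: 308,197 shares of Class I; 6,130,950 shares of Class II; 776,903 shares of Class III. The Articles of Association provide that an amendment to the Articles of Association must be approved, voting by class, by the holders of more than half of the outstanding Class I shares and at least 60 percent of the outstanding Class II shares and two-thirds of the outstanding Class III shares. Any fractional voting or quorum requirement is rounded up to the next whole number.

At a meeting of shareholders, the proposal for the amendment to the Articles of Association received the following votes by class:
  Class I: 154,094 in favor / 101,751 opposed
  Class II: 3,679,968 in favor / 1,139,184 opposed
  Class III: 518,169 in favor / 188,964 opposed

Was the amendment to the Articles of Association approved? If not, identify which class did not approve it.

Not approved — the Class I shares did not give the required vote.

Class I: a majority of 308197 is 154099; 154,099 required, 154,094 in favor — not approved.
Class II: 3/5 of 6130950 = 3678570; 3,678,570 required, 3,679,968 in favor — approved.
Class III: 2/3 of 776903 = 517935.33, rounded up to 517936; 517,936 required, 518,169 in favor — approved.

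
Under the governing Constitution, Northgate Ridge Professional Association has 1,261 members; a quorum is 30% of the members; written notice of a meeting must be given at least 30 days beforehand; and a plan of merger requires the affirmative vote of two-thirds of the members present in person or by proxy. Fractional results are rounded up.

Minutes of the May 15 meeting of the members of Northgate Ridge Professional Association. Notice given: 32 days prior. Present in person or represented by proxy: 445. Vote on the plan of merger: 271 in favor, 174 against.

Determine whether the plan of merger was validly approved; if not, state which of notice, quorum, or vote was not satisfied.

Notice: 32 days given; 30 required. Satisfied.
Quorum: 30% of 1,261 = 378.30, rounded up to 379; 445 present. Satisfied.
Vote: requires two-thirds of those present (445); 2/3 of 445 = 296.67, rounded up to 297, so 297 needed; 271 in favor. Not satisfied.

Invalid — vote requirement not satisfied.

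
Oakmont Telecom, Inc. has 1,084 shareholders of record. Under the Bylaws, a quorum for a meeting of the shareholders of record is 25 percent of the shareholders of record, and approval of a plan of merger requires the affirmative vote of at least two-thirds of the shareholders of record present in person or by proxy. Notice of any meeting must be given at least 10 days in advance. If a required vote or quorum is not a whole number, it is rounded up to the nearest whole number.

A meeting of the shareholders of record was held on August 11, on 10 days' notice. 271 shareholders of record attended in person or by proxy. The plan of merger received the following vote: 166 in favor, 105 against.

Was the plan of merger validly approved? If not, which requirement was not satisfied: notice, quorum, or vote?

Invalid — vote requirement not satisfied.

Notice: 10 days given; 10 required. Satisfied.
Quorum: 25% of 1,084 = 271; 271 present. Satisfied.
Vote: requires two-thirds of those present (271); 2/3 of 271 = 180.67, rounded up to 181, so 181 needed; 166 in favor. Not satisfied.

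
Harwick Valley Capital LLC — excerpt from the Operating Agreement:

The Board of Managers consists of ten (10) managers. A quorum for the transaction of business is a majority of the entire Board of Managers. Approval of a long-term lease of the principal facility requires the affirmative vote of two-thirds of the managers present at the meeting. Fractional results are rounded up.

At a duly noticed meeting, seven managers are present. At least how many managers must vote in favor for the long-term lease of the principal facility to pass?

The long-term lease of the principal facility requires two-thirds of the managers present (7).
2/3 of 7 = 4.67, rounded up to 5.

5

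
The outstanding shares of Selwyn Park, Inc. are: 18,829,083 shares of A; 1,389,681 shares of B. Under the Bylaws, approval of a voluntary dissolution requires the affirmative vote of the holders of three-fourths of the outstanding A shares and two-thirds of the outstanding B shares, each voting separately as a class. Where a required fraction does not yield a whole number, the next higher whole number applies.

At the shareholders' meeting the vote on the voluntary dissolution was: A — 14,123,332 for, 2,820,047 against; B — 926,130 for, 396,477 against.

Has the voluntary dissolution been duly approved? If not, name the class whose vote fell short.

Not approved — the B shares did not give the required vote.

A: 3/4 of 18829083 = 14121812.25, rounded up to 14121813; 14,121,813 required, 14,123,332 in favor — approved.
B: 2/3 of 1389681 = 926454; 926,454 required, 926,130 in favor — not approved.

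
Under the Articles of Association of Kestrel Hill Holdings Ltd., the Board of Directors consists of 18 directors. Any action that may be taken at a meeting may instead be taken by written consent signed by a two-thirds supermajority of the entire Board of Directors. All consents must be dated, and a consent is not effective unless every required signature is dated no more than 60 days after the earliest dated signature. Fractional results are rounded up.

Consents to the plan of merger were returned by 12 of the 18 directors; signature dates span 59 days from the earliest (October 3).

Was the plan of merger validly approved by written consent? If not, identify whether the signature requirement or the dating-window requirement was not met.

Signatures required: a two-thirds supermajority of 18 — 2/3 of 18 = 12, so 12 needed; 12 signed. Sufficient.
Dating window: the latest signature is 59 days after the earliest; the limit is 60 days. Within the window.

Effective — both the signature and dating-window requirements are satisfied.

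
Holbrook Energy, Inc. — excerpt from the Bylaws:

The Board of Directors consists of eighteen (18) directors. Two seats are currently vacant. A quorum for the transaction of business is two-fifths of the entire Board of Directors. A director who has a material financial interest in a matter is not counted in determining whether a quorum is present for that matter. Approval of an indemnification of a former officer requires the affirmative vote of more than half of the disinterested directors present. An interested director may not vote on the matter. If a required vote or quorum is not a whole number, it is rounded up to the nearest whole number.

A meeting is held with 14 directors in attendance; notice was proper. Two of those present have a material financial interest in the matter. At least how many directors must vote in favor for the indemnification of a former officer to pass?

7

The indemnification of a former officer requires a majority of the disinterested directors present (14 − 2 = 12).
A majority of 12 is 7.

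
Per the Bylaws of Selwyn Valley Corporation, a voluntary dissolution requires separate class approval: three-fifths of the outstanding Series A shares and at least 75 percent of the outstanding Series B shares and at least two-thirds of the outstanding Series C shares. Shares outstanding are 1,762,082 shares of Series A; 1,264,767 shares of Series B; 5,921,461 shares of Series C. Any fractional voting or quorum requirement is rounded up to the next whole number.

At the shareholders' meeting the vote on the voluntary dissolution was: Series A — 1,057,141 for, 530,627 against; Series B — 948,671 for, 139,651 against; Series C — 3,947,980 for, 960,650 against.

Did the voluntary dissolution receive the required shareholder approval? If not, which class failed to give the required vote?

Not approved — the Series A shares did not give the required vote.

Series A: 3/5 of 1762082 = 1057249.20, rounded up to 1057250; 1,057,250 required, 1,057,141 in favor — not approved.
Series B: 3/4 of 1264767 = 948575.25, rounded up to 948576; 948,576 required, 948,671 in favor — approved.
Series C: 2/3 of 5921461 = 3947640.67, rounded up to 3947641; 3,947,641 required, 3,947,980 in favor — approved.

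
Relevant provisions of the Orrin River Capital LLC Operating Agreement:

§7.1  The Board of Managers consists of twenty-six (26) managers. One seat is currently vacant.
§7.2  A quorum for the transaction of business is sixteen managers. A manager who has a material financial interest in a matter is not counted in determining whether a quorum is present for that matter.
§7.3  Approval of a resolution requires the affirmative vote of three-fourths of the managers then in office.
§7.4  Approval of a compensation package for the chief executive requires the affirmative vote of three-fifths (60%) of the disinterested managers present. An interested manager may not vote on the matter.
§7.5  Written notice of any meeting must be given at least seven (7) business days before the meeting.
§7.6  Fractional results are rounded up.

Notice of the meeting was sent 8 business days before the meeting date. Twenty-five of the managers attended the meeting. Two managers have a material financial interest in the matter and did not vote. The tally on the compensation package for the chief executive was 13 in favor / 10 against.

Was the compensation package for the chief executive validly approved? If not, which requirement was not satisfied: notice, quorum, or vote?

Notice: 8 business days given; 7 required (8 ≥ 7). Satisfied.
Quorum: 25 present, but the 2 interested managers do not count, leaving 23. Quorum is 16. Satisfied.
Vote: the compensation package for the chief executive requires three-fifths of the disinterested managers present (25 − 2 = 23). 3/5 of 23 = 13.80, rounded up to 14, so 14 affirmative votes are needed; 13 voted in favor. Not satisfied.

Invalid — vote requirement not satisfied.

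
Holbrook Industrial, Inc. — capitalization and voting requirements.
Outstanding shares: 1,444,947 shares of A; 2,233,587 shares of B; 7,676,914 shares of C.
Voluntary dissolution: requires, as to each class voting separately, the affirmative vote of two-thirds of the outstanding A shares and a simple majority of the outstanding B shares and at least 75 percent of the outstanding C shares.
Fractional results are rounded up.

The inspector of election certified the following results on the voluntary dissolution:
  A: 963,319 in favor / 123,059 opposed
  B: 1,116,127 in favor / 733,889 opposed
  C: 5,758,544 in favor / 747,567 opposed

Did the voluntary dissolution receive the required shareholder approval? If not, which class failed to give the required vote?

A: 2/3 of 1444947 = 963298; 963,298 required, 963,319 in favor — approved.
B: a majority of 2233587 is 1116794; 1,116,794 required, 1,116,127 in favor — not approved.
C: 3/4 of 7676914 = 5757685.50, rounded up to 5757686; 5,757,686 required, 5,758,544 in favor — approved.

Not approved — the B shares did not give the required vote.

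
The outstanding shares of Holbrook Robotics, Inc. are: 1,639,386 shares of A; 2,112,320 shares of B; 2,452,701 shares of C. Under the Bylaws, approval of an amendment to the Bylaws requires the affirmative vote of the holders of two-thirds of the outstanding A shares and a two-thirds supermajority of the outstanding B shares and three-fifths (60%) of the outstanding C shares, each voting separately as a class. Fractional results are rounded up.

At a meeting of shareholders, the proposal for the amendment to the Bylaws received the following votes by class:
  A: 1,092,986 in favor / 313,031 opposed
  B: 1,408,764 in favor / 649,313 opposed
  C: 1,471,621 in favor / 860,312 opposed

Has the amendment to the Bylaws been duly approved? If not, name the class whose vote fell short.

Approved — every class gave the required vote.

A: 2/3 of 1639386 = 1092924; 1,092,924 required, 1,092,986 in favor — approved.
B: 2/3 of 2112320 = 1408213.33, rounded up to 1408214; 1,408,214 required, 1,408,764 in favor — approved.
C: 3/5 of 2452701 = 1471620.60, rounded up to 1471621; 1,471,621 required, 1,471,621 in favor — approved.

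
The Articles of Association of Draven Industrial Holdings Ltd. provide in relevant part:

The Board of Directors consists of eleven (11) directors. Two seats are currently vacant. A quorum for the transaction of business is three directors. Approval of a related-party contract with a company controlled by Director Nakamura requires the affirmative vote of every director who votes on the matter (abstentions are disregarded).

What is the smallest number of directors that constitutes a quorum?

The quorum is fixed at 3.

3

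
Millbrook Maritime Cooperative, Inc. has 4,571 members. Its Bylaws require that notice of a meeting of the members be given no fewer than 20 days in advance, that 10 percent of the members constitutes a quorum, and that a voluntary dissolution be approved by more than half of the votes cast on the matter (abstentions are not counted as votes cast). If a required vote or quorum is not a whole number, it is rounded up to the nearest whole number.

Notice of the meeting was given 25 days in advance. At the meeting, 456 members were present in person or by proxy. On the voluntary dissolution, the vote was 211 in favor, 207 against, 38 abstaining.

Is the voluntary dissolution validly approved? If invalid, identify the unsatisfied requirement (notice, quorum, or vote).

Notice: 25 days given; 20 required. Satisfied.
Quorum: 10% of 4,571 = 457.10, rounded up to 458; 456 present. Not satisfied.
Vote: requires a majority of the votes cast (456 − 38 abstaining = 418); a majority of 418 is 210, so 210 needed; 211 in favor. Satisfied.

Invalid — quorum requirement not satisfied.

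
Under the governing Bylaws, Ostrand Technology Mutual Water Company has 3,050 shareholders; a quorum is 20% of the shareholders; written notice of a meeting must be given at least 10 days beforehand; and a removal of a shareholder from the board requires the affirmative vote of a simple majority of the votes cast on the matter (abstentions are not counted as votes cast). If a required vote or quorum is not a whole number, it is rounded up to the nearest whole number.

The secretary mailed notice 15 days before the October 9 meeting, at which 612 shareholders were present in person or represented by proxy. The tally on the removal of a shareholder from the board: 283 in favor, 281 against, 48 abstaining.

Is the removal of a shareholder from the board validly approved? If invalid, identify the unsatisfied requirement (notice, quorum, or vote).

Valid — all requirements satisfied.

Notice: 15 days given; 10 required. Satisfied.
Quorum: 20% of 3,050 = 610; 612 present. Satisfied.
Vote: requires a majority of the votes cast (612 − 48 abstaining = 564); a majority of 564 is 283, so 283 needed; 283 in favor. Satisfied.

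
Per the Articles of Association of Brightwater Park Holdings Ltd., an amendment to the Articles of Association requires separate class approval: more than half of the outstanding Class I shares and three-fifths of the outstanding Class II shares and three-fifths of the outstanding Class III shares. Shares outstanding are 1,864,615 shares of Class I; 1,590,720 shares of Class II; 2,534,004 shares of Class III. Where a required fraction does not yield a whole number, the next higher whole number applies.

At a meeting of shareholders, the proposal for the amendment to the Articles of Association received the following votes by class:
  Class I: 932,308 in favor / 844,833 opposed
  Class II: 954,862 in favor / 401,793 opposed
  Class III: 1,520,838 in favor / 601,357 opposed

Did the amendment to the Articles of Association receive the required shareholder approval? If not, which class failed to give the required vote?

Approved — every class gave the required vote.

Class I: a majority of 1864615 is 932308; 932,308 required, 932,308 in favor — approved.
Class II: 3/5 of 1590720 = 954432; 954,432 required, 954,862 in favor — approved.
Class III: 3/5 of 2534004 = 1520402.40, rounded up to 1520403; 1,520,403 required, 1,520,838 in favor — approved.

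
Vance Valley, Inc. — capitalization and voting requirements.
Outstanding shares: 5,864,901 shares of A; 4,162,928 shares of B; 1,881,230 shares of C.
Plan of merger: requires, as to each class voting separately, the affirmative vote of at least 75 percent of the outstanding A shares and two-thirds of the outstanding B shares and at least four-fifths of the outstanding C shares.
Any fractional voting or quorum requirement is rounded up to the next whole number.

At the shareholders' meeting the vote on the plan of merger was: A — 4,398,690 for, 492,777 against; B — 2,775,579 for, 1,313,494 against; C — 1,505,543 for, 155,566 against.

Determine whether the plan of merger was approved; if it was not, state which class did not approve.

A: 3/4 of 5864901 = 4398675.75, rounded up to 4398676; 4,398,676 required, 4,398,690 in favor — approved.
B: 2/3 of 4162928 = 2775285.33, rounded up to 2775286; 2,775,286 required, 2,775,579 in favor — approved.
C: 4/5 of 1881230 = 1504984; 1,504,984 required, 1,505,543 in favor — approved.

Approved — every class gave the required vote.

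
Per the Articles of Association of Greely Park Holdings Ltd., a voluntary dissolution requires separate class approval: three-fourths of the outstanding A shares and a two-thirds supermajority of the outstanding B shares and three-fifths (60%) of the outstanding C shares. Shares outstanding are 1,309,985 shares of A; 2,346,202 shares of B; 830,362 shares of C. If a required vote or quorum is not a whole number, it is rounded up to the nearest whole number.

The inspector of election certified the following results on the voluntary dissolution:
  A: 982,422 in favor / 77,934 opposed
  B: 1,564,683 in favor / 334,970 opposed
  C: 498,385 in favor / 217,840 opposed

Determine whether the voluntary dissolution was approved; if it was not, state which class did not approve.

Not approved — the A shares did not give the required vote.

A: 3/4 of 1309985 = 982488.75, rounded up to 982489; 982,489 required, 982,422 in favor — not approved.
B: 2/3 of 2346202 = 1564134.67, rounded up to 1564135; 1,564,135 required, 1,564,683 in favor — approved.
C: 3/5 of 830362 = 498217.20, rounded up to 498218; 498,218 required, 498,385 in favor — approved.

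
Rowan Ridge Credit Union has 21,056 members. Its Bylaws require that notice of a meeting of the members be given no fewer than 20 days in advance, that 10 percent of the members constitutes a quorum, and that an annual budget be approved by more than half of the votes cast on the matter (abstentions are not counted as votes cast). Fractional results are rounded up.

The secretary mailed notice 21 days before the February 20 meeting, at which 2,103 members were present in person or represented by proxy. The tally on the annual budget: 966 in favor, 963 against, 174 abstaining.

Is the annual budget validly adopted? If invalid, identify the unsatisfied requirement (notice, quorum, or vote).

Invalid — quorum requirement not satisfied.

Notice: 21 days given; 20 required. Satisfied.
Quorum: 10% of 21,056 = 2,105.60, rounded up to 2,106; 2,103 present. Not satisfied.
Vote: requires a majority of the votes cast (2,103 − 174 abstaining = 1,929); a majority of 1929 is 965, so 965 needed; 966 in favor. Satisfied.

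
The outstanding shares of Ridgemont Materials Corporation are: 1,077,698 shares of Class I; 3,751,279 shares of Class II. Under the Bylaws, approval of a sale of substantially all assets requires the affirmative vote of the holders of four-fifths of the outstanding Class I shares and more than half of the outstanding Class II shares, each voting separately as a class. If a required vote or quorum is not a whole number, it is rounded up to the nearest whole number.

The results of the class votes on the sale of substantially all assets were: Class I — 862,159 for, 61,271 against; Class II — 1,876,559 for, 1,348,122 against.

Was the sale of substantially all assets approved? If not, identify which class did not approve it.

Approved — every class gave the required vote.

Class I: 4/5 of 1077698 = 862158.40, rounded up to 862159; 862,159 required, 862,159 in favor — approved.
Class II: a majority of 3751279 is 1875640; 1,875,640 required, 1,876,559 in favor — approved.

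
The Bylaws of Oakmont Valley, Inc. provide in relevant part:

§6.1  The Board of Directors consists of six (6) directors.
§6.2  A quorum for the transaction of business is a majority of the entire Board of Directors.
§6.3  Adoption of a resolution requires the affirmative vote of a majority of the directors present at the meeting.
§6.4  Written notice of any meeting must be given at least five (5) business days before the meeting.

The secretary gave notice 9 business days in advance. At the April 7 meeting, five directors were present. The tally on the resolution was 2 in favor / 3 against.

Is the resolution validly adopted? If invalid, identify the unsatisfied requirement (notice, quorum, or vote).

Invalid — vote requirement not satisfied.

Notice: 9 business days given; 5 required (9 ≥ 5). Satisfied.
Quorum: 5 present; quorum is 4. Satisfied.
Vote: the resolution requires a majority of the directors present (5). A majority of 5 is 3, so 3 affirmative votes are needed; 2 voted in favor. Not satisfied.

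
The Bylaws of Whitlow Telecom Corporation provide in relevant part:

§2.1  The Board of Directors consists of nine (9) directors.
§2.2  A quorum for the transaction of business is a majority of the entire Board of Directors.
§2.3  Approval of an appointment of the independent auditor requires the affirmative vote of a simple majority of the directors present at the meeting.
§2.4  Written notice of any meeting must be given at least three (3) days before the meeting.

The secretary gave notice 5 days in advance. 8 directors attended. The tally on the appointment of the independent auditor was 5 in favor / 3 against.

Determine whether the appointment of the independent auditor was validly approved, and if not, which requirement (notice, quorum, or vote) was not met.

Notice: 5 days given; 3 required (5 ≥ 3). Satisfied.
Quorum: 8 present; quorum is 5. Satisfied.
Vote: the appointment of the independent auditor requires a majority of the directors present (8). A majority of 8 is 5, so 5 affirmative votes are needed; 5 voted in favor. Satisfied.

Valid — all requirements satisfied.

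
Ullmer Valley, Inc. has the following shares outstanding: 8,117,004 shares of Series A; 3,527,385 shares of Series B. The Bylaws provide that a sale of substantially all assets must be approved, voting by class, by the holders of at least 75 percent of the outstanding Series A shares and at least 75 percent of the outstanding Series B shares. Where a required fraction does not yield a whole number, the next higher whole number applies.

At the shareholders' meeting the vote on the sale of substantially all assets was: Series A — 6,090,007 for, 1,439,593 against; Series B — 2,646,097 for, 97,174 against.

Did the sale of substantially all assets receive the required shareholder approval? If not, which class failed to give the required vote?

Approved — every class gave the required vote.

Series A: 3/4 of 8117004 = 6087753; 6,087,753 required, 6,090,007 in favor — approved.
Series B: 3/4 of 3527385 = 2645538.75, rounded up to 2645539; 2,645,539 required, 2,646,097 in favor — approved.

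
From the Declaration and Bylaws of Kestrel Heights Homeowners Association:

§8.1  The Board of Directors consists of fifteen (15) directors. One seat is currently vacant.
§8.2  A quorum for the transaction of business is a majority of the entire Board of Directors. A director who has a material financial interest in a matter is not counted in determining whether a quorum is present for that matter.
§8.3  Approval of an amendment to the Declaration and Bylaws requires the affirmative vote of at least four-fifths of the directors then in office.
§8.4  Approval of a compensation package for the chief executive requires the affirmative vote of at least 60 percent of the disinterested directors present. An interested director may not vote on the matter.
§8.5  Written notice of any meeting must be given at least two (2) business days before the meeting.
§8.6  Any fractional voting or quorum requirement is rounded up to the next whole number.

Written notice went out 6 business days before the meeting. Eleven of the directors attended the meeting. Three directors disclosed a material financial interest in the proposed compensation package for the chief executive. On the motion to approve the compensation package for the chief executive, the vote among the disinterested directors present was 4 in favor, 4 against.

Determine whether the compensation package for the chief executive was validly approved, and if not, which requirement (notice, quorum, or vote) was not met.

Notice: 6 business days given; 2 required (6 ≥ 2). Satisfied.
Quorum: 11 present, but the 3 interested directors do not count, leaving 8. Quorum is 8. Satisfied.
Vote: the compensation package for the chief executive requires three-fifths of the disinterested directors present (11 − 3 = 8). 3/5 of 8 = 4.80, rounded up to 5, so 5 affirmative votes are needed; 4 voted in favor. Not satisfied.

Invalid — vote requirement not satisfied.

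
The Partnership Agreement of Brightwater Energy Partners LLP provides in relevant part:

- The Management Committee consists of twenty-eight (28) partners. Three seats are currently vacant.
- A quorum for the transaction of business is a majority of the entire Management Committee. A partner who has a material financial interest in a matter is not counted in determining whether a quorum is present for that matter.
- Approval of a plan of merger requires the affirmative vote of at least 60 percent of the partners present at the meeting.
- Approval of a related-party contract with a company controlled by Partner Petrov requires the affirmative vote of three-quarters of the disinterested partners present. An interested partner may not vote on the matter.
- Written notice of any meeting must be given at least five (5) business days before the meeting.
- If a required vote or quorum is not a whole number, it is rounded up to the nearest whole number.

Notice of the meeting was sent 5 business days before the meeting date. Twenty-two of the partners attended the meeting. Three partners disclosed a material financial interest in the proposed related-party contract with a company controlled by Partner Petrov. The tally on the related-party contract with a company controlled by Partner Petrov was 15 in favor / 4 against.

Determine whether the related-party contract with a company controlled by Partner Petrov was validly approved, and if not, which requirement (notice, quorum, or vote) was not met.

Notice: 5 business days given; 5 required (5 ≥ 5). Satisfied.
Quorum: 22 present, but the 3 interested partners do not count, leaving 19. Quorum is 15. Satisfied.
Vote: the related-party contract with a company controlled by Partner Petrov requires three-fourths of the disinterested partners present (22 − 3 = 19). 3/4 of 19 = 14.25, rounded up to 15, so 15 affirmative votes are needed; 15 voted in favor. Satisfied.

Valid — all requirements satisfied.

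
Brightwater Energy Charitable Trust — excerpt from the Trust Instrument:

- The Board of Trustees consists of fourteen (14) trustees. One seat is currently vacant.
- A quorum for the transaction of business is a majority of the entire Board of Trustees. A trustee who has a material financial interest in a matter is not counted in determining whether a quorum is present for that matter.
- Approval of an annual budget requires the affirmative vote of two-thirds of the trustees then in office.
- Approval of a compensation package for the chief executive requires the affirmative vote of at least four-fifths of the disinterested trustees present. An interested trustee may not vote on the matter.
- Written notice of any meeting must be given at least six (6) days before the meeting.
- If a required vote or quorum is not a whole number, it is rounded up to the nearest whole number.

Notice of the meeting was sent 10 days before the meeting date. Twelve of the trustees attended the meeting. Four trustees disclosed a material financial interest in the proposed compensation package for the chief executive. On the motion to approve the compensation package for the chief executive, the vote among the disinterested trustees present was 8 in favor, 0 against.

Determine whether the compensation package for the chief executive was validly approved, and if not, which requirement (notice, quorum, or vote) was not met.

Notice: 10 days given; 6 required (10 ≥ 6). Satisfied.
Quorum: 12 present, but the 4 interested trustees do not count, leaving 8. Quorum is 8. Satisfied.
Vote: the compensation package for the chief executive requires four-fifths of the disinterested trustees present (12 − 4 = 8). 4/5 of 8 = 6.40, rounded up to 7, so 7 affirmative votes are needed; 8 voted in favor. Satisfied.

Valid — all requirements satisfied.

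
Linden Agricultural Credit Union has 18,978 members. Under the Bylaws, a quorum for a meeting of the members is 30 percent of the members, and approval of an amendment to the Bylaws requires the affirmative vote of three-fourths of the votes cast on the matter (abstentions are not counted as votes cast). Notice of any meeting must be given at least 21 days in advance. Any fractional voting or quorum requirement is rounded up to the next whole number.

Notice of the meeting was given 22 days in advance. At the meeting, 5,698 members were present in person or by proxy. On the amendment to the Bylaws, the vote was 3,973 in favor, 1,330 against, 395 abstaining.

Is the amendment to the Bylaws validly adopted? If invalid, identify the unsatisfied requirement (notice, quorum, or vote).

Notice: 22 days given; 21 required. Satisfied.
Quorum: 30% of 18,978 = 5,693.40, rounded up to 5,694; 5,698 present. Satisfied.
Vote: requires three-fourths of the votes cast (5,698 − 395 abstaining = 5,303); 3/4 of 5303 = 3977.25, rounded up to 3978, so 3,978 needed; 3,973 in favor. Not satisfied.

Invalid — vote requirement not satisfied.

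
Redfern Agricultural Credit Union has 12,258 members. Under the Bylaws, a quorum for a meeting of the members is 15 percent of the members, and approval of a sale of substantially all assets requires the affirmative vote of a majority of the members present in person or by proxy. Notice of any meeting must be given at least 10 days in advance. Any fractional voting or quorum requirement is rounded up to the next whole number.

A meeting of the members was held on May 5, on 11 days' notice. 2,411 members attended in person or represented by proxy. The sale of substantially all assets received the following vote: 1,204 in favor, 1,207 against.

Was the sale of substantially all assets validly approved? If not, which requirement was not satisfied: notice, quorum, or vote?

Invalid — vote requirement not satisfied.

Notice: 11 days given; 10 required. Satisfied.
Quorum: 15% of 12,258 = 1,838.70, rounded up to 1,839; 2,411 present. Satisfied.
Vote: requires a majority of those present (2,411); a majority of 2411 is 1206, so 1,206 needed; 1,204 in favor. Not satisfied.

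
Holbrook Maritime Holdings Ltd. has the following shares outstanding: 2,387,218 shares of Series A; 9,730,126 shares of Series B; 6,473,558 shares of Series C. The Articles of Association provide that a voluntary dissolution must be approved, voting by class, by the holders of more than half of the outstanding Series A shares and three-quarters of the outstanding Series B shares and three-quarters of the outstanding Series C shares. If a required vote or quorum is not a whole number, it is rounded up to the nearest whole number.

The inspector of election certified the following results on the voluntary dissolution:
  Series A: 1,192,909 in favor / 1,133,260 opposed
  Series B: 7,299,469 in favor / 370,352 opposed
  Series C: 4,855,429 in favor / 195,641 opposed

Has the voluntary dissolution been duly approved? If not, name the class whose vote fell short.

Series A: a majority of 2387218 is 1193610; 1,193,610 required, 1,192,909 in favor — not approved.
Series B: 3/4 of 9730126 = 7297594.50, rounded up to 7297595; 7,297,595 required, 7,299,469 in favor — approved.
Series C: 3/4 of 6473558 = 4855168.50, rounded up to 4855169; 4,855,169 required, 4,855,429 in favor — approved.

Not approved — the Series A shares did not give the required vote.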